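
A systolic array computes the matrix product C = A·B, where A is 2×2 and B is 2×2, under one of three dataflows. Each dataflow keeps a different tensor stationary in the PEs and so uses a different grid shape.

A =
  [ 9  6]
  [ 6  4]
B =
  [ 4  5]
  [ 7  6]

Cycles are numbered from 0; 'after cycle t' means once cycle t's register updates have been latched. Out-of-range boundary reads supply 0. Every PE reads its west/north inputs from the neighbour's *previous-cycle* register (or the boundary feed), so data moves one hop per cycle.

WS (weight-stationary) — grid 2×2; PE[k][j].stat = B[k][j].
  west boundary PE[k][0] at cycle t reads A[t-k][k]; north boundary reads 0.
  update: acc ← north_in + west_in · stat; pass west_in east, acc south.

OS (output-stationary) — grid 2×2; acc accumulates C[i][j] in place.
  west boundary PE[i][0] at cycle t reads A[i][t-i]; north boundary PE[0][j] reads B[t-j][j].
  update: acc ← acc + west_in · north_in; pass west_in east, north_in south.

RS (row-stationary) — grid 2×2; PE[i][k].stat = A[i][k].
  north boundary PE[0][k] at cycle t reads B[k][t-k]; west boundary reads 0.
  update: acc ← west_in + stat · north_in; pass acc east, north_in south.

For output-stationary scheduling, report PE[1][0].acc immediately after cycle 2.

PE[1][0].acc = 52

OS on a 2×2 grid — tracing PE[1][0] and its feeders:
  after 0 — PE[0][0] acc=36, pass-E 9, pass-S 4
  after 0 — PE[1][0] acc=0, pass-E 0, pass-S 0
  after 1 — PE[0][0] acc=78, pass-E 6, pass-S 7
  after 1 — PE[1][0] acc=24, pass-E 6, pass-S 4
  after 2 — PE[0][0] acc=78, pass-E 0, pass-S 0
  after 2 — PE[1][0] acc=52, pass-E 4, pass-S 7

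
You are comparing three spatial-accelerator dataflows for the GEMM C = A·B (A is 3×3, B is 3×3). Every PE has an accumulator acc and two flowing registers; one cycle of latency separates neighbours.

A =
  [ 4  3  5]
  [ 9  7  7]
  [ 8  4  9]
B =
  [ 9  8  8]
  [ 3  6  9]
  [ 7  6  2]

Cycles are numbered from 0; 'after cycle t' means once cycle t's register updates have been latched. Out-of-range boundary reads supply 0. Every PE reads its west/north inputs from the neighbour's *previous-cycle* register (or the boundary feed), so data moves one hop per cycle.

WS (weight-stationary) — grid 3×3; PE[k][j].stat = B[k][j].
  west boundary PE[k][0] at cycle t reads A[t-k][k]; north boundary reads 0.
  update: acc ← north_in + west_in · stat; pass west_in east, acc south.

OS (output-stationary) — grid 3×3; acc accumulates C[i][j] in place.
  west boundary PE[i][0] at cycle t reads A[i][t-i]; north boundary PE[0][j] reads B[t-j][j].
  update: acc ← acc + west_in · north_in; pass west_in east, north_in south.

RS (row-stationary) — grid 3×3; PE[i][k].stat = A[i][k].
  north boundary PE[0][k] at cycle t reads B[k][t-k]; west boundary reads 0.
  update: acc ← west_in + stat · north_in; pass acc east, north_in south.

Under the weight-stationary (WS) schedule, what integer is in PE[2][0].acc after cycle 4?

PE[2][0].acc = 147

WS (3×3). Following PE[2][0] plus its west/north inputs:
  @0  [1,0]  acc 0  |  →0  ↓0
  @0  [2,0]  acc 0  |  →0  ↓0
  @1  [1,0]  acc 45  |  →3  ↓45
  @1  [2,0]  acc 0  |  →0  ↓0
  @2  [1,0]  acc 102  |  →7  ↓102
  @2  [2,0]  acc 80  |  →5  ↓80
  @3  [1,0]  acc 84  |  →4  ↓84
  @3  [2,0]  acc 151  |  →7  ↓151
  @4  [1,0]  acc 0  |  →0  ↓0
  @4  [2,0]  acc 147  |  →9  ↓147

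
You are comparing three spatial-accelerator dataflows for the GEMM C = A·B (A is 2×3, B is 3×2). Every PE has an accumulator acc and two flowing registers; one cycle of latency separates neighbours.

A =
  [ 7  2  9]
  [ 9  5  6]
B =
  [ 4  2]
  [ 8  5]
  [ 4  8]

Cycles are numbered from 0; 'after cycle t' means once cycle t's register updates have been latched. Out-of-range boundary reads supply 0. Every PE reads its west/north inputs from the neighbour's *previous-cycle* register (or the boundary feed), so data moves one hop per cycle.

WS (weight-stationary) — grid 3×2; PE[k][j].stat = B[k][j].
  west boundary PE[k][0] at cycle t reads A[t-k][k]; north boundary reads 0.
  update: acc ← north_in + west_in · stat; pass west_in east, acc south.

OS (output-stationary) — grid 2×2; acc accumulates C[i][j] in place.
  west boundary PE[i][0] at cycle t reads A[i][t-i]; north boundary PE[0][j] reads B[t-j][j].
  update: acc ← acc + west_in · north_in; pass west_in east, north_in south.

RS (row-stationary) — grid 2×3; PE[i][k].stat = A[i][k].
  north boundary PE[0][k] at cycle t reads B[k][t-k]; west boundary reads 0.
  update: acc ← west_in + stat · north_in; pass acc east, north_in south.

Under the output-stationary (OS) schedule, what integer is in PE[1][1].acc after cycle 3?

Tracing OS — 2×2 array, target PE[1][1]:
  0: (0,1).acc=0  regs=<0,0>
  0: (1,0).acc=0  regs=<0,0>
  0: (1,1).acc=0  regs=<0,0>
  1: (0,1).acc=14  regs=<7,2>
  1: (1,0).acc=36  regs=<9,4>
  1: (1,1).acc=0  regs=<0,0>
  2: (0,1).acc=24  regs=<2,5>
  2: (1,0).acc=76  regs=<5,8>
  2: (1,1).acc=18  regs=<9,2>
  3: (0,1).acc=96  regs=<9,8>
  3: (1,0).acc=100  regs=<6,4>
  3: (1,1).acc=43  regs=<5,5>

PE[1][1].acc = 43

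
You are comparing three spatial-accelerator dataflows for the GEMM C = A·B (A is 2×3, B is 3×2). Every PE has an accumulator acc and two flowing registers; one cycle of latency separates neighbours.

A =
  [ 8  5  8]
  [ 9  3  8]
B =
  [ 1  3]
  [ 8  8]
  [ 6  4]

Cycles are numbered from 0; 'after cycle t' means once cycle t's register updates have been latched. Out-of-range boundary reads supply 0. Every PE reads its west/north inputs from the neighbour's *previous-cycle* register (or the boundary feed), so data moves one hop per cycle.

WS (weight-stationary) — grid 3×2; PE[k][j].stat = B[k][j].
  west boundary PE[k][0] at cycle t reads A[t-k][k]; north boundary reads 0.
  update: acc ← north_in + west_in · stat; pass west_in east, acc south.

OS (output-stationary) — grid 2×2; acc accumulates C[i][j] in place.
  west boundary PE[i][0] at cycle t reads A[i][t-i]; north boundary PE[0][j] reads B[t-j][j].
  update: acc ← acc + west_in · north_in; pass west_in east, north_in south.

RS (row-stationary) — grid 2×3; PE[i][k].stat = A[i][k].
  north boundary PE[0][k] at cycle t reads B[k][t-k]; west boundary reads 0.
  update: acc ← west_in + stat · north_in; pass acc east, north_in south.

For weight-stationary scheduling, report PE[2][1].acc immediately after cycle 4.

WS on a 3×2 grid — tracing PE[2][1] and its feeders:
  step 0 · PE1,1: acc=0; fwd→0 fwd↓0
  step 0 · PE2,0: acc=0; fwd→0 fwd↓0
  step 0 · PE2,1: acc=0; fwd→0 fwd↓0
  step 1 · PE1,1: acc=0; fwd→0 fwd↓0
  step 1 · PE2,0: acc=0; fwd→0 fwd↓0
  step 1 · PE2,1: acc=0; fwd→0 fwd↓0
  step 2 · PE1,1: acc=64; fwd→5 fwd↓64
  step 2 · PE2,0: acc=96; fwd→8 fwd↓96
  step 2 · PE2,1: acc=0; fwd→0 fwd↓0
  step 3 · PE1,1: acc=51; fwd→3 fwd↓51
  step 3 · PE2,0: acc=81; fwd→8 fwd↓81
  step 3 · PE2,1: acc=96; fwd→8 fwd↓96
  step 4 · PE1,1: acc=0; fwd→0 fwd↓0
  step 4 · PE2,0: acc=0; fwd→0 fwd↓0
  step 4 · PE2,1: acc=83; fwd→8 fwd↓83

PE[2][1].acc = 83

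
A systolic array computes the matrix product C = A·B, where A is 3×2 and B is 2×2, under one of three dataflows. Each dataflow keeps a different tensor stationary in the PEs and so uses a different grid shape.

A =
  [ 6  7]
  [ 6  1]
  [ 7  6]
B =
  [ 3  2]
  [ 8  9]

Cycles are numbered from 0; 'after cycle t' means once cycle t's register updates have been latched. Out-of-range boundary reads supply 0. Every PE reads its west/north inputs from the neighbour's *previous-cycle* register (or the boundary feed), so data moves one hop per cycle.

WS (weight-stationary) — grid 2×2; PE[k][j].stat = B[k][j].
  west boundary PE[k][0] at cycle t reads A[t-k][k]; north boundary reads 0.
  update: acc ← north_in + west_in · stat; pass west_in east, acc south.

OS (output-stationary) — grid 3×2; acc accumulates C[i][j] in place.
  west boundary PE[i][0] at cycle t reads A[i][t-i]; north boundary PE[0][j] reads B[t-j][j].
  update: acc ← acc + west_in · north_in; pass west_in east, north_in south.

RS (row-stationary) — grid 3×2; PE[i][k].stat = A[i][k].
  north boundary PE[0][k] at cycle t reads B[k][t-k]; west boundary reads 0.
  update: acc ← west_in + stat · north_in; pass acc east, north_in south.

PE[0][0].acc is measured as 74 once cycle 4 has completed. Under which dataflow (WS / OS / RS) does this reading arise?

dataflow = OS

Under WS (2×2), PE[0][0]:
  c0 r0c0: 18 / 6 / 18
  c1 r0c0: 18 / 6 / 18
  c2 r0c0: 21 / 7 / 21
  c3 r0c0: 0 / 0 / 0
  c4 r0c0: 0 / 0 / 0
Under OS (3×2), PE[0][0]:
  c0 r0c0: 18 / 6 / 3
  c1 r0c0: 74 / 7 / 8
  c2 r0c0: 74 / 0 / 0
  c3 r0c0: 74 / 0 / 0
  c4 r0c0: 74 / 0 / 0
Under RS (3×2), PE[0][0]:
  c0 r0c0: 18 / 18 / 3
  c1 r0c0: 12 / 12 / 2
  c2 r0c0: 0 / 0 / 0
  c3 r0c0: 0 / 0 / 0
  c4 r0c0: 0 / 0 / 0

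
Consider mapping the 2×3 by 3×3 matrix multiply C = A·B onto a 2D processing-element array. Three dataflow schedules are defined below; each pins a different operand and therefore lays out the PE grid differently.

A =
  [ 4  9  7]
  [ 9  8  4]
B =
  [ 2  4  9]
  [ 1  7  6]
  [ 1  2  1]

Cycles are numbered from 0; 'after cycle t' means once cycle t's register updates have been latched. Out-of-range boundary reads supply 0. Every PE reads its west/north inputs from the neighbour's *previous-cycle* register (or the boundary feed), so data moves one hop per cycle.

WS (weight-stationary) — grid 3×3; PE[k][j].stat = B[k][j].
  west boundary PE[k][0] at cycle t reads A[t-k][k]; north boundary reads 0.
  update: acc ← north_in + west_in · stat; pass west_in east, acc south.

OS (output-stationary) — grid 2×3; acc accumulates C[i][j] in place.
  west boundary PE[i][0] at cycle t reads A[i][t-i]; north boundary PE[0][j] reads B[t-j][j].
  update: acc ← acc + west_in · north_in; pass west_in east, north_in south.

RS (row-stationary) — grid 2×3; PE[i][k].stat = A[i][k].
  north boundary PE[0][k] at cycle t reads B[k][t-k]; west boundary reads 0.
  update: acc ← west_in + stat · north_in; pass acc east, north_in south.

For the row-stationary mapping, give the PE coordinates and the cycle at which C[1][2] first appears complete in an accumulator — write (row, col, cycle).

(row, col, cycle) = (1, 2, 5)

RS: C[1][2] accumulates in PE[1][2]:
  cycle 0: PE[1][2] → acc 0, east 0, south 0
  cycle 1: PE[1][2] → acc 0, east 0, south 0
  cycle 2: PE[1][2] → acc 0, east 0, south 0
  cycle 3: PE[1][2] → acc 30, east 30, south 1
  cycle 4: PE[1][2] → acc 100, east 100, south 2
  cycle 5: PE[1][2] → acc 133, east 133, south 1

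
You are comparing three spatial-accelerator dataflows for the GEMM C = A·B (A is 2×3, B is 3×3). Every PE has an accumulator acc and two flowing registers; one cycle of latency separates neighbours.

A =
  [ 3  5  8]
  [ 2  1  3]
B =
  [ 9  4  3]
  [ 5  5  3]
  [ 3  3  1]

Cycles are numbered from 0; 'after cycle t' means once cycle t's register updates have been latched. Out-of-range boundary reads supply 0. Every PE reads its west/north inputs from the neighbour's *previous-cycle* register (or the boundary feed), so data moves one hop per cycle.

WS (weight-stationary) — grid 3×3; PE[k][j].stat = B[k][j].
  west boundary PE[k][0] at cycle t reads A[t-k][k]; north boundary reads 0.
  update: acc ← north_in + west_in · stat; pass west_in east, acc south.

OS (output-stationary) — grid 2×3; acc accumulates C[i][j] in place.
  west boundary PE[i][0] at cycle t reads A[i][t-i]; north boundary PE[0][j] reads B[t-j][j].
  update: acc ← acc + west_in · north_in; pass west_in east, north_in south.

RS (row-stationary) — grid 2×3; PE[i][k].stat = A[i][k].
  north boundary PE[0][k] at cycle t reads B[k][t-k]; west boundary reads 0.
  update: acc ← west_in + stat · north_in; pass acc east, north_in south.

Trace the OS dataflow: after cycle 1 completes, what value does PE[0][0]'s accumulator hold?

PE[0][0].acc = 52

Tracing OS — 2×3 array, target PE[0][0]:
  @0  [0,0]  acc 27  |  →3  ↓9
  @1  [0,0]  acc 52  |  →5  ↓5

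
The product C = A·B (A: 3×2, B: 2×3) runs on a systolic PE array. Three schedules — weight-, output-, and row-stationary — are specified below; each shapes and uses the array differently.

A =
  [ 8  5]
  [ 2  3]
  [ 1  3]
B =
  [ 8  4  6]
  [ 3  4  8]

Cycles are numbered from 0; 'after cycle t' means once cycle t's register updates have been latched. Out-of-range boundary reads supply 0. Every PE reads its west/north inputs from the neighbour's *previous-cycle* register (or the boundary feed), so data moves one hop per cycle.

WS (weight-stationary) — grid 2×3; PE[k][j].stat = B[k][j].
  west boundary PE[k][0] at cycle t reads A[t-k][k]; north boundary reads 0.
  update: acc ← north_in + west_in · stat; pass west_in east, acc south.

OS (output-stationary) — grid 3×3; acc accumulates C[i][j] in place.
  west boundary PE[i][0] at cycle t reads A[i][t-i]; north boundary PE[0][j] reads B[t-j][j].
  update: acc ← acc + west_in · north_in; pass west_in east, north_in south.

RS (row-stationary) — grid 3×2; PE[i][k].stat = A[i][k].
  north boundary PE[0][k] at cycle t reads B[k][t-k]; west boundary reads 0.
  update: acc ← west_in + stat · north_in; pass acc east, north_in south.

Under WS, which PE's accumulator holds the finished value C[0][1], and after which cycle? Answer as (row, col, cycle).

(row, col, cycle) = (1, 1, 2)

WS — PE[1][1] is where C[0][1] collects:
  t=0 PE[1][1]: acc=0 h=0 v=0
  t=1 PE[1][1]: acc=0 h=0 v=0
  t=2 PE[1][1]: acc=52 h=5 v=52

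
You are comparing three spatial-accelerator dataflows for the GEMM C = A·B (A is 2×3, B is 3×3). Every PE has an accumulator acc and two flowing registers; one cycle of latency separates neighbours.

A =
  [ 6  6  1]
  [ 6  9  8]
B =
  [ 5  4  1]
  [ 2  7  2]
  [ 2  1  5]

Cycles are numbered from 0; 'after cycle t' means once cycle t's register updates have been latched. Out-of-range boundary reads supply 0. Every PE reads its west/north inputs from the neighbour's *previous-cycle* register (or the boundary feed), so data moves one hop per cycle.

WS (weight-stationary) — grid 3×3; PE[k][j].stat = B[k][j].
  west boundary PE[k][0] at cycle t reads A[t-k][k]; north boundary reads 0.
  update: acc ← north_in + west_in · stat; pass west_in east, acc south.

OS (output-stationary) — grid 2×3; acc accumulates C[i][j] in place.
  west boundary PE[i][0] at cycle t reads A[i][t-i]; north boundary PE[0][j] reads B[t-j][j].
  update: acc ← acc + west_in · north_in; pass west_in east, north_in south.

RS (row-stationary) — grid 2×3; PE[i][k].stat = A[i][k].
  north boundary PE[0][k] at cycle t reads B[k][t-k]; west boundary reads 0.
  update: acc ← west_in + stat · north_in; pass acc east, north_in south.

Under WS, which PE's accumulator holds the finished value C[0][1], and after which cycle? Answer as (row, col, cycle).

WS — PE[2][1] is where C[0][1] collects:
  @0  [2,1]  acc 0  |  →0  ↓0
  @1  [2,1]  acc 0  |  →0  ↓0
  @2  [2,1]  acc 0  |  →0  ↓0
  @3  [2,1]  acc 67  |  →1  ↓67

(row, col, cycle) = (2, 1, 3)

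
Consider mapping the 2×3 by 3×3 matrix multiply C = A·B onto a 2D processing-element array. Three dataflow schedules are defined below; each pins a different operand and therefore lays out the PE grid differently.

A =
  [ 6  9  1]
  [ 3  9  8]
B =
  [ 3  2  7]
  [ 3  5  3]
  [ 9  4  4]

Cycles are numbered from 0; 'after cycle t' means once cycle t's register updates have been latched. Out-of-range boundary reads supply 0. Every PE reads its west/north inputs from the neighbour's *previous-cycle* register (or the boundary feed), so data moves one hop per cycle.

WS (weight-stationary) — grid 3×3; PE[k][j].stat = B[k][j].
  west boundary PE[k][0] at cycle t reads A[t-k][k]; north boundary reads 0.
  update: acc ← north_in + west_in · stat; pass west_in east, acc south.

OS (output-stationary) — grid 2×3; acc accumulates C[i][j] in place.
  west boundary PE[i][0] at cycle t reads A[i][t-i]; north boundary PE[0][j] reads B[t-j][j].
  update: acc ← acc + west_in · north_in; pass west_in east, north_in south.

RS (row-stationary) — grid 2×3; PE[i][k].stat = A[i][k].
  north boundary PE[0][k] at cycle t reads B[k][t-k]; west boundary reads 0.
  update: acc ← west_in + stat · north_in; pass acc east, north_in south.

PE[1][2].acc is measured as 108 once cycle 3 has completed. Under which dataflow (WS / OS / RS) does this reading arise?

dataflow = RS

Under WS (3×3), PE[1][2]:
  0: (1,2).acc=0  regs=<0,0>
  1: (1,2).acc=0  regs=<0,0>
  2: (1,2).acc=0  regs=<0,0>
  3: (1,2).acc=69  regs=<9,69>
Under OS (2×3), PE[1][2]:
  0: (1,2).acc=0  regs=<0,0>
  1: (1,2).acc=0  regs=<0,0>
  2: (1,2).acc=0  regs=<0,0>
  3: (1,2).acc=21  regs=<3,7>
Under RS (2×3), PE[1][2]:
  0: (1,2).acc=0  regs=<0,0>
  1: (1,2).acc=0  regs=<0,0>
  2: (1,2).acc=0  regs=<0,0>
  3: (1,2).acc=108  regs=<108,9>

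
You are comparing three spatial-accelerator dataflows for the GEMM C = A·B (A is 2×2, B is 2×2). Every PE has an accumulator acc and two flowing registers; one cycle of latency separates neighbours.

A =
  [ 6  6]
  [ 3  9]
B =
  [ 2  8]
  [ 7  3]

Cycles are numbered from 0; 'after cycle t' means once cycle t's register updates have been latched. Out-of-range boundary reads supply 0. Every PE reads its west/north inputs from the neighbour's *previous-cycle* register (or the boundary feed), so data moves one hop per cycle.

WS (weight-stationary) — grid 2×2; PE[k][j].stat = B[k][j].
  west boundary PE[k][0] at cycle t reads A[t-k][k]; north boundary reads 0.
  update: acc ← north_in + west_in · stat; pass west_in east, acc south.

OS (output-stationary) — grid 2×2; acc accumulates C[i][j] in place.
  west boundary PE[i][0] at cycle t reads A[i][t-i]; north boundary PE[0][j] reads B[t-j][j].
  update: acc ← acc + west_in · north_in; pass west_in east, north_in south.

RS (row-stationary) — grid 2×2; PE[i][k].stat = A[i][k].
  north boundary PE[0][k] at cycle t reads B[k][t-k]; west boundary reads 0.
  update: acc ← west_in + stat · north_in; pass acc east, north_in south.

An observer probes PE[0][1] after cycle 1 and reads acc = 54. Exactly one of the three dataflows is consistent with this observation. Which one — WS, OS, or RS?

dataflow = RS

WS [2×2] PE[0][1] across cycles:
  t=0 PE[0][1]: acc=0 h=0 v=0
  t=1 PE[0][1]: acc=48 h=6 v=48
OS [2×2] PE[0][1] across cycles:
  t=0 PE[0][1]: acc=0 h=0 v=0
  t=1 PE[0][1]: acc=48 h=6 v=8
RS [2×2] PE[0][1] across cycles:
  t=0 PE[0][1]: acc=0 h=0 v=0
  t=1 PE[0][1]: acc=54 h=54 v=7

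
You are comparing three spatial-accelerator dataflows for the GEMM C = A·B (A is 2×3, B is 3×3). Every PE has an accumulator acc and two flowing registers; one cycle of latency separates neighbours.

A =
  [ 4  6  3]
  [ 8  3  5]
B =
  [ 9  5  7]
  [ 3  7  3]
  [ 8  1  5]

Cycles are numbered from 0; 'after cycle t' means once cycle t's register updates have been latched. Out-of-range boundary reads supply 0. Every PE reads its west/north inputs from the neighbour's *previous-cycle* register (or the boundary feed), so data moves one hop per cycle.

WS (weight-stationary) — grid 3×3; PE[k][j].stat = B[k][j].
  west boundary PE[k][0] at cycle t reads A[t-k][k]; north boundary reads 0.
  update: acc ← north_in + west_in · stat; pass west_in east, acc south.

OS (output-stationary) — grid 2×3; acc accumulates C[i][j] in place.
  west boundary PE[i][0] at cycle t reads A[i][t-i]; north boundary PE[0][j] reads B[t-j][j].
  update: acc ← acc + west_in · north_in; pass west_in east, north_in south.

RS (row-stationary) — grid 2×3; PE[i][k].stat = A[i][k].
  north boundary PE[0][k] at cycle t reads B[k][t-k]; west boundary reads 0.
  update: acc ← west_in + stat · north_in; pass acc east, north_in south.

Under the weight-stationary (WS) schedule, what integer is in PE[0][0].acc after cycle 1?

Tracing WS — 3×3 array, target PE[0][0]:
  after 0 — PE[0][0] acc=36, pass-E 4, pass-S 36
  after 1 — PE[0][0] acc=72, pass-E 8, pass-S 72

PE[0][0].acc = 72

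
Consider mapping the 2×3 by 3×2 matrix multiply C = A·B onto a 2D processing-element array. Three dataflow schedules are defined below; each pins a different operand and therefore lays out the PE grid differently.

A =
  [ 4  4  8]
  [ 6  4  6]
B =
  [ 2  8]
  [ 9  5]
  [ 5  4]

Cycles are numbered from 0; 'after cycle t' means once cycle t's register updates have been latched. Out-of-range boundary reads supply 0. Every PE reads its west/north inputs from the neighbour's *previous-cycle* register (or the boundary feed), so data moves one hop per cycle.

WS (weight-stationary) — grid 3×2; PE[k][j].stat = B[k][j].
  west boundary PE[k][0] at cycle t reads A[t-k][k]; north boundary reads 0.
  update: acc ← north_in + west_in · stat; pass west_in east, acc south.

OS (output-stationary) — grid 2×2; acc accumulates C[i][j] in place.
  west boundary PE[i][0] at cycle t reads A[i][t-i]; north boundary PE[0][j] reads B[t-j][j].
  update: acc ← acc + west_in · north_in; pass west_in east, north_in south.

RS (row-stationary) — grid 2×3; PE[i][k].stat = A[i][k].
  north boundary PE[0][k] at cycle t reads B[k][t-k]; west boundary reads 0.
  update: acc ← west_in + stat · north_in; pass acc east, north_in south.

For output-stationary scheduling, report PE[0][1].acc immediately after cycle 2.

OS on a 2×2 grid — tracing PE[0][1] and its feeders:
  cycle 0: PE[0][0] → acc 8, east 4, south 2
  cycle 0: PE[0][1] → acc 0, east 0, south 0
  cycle 1: PE[0][0] → acc 44, east 4, south 9
  cycle 1: PE[0][1] → acc 32, east 4, south 8
  cycle 2: PE[0][0] → acc 84, east 8, south 5
  cycle 2: PE[0][1] → acc 52, east 4, south 5

PE[0][1].acc = 52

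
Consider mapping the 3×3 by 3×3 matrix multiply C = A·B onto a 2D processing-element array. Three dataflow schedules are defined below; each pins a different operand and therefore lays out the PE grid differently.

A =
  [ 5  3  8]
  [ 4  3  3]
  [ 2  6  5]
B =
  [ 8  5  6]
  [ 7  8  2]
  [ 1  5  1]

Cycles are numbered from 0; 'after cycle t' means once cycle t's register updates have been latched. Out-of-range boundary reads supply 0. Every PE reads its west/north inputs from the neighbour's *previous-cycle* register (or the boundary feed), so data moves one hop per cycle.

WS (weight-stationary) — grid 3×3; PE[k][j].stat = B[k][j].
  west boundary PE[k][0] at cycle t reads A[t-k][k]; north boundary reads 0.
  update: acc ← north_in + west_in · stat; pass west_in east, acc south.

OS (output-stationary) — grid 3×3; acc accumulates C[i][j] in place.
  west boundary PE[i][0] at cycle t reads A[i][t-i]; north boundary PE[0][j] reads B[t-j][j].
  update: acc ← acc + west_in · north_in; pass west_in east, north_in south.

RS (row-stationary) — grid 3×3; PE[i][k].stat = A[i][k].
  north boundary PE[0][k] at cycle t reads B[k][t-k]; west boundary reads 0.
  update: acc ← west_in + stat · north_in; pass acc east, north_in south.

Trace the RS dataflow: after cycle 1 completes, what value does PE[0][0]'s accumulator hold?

RS 3×3: PE[0][0] cycle-by-cycle (with neighbour feeds):
  t=0 PE[0][0]: acc=40 h=40 v=8
  t=1 PE[0][0]: acc=25 h=25 v=5

PE[0][0].acc = 25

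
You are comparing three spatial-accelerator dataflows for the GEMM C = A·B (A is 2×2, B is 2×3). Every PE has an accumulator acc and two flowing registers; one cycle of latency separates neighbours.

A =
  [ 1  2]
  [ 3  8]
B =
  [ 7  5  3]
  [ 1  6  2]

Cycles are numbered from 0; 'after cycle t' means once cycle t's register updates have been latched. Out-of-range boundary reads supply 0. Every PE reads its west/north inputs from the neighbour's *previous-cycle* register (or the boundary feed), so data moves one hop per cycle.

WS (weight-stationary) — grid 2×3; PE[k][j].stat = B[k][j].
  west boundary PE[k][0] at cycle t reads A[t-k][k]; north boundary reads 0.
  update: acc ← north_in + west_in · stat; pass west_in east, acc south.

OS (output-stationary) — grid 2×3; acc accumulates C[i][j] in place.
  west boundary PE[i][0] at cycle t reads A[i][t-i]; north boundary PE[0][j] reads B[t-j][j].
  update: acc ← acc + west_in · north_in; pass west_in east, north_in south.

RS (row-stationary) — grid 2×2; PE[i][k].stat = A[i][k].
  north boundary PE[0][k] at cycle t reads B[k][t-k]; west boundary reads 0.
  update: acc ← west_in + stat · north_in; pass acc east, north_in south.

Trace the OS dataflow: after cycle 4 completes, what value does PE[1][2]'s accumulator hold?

OS on a 2×3 grid — tracing PE[1][2] and its feeders:
  c0 r0c2: 0 / 0 / 0
  c0 r1c1: 0 / 0 / 0
  c0 r1c2: 0 / 0 / 0
  c1 r0c2: 0 / 0 / 0
  c1 r1c1: 0 / 0 / 0
  c1 r1c2: 0 / 0 / 0
  c2 r0c2: 3 / 1 / 3
  c2 r1c1: 15 / 3 / 5
  c2 r1c2: 0 / 0 / 0
  c3 r0c2: 7 / 2 / 2
  c3 r1c1: 63 / 8 / 6
  c3 r1c2: 9 / 3 / 3
  c4 r0c2: 7 / 0 / 0
  c4 r1c1: 63 / 0 / 0
  c4 r1c2: 25 / 8 / 2

PE[1][2].acc = 25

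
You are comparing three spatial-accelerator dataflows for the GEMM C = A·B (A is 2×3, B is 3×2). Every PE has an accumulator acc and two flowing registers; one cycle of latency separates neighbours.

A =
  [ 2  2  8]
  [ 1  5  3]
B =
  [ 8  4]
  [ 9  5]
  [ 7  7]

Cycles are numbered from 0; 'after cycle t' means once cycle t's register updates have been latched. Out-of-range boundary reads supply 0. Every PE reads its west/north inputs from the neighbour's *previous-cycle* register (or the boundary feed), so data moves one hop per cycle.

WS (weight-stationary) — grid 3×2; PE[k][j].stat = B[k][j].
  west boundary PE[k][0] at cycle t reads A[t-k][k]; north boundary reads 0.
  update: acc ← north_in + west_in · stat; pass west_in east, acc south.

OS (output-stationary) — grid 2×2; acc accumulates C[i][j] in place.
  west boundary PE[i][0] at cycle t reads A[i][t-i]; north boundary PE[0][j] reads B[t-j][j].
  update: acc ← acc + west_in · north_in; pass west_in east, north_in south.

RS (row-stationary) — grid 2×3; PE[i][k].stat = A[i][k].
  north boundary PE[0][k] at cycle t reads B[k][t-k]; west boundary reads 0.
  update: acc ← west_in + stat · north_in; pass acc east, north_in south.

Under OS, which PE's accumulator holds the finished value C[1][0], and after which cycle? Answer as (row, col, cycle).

OS: C[1][0] accumulates in PE[1][0]:
  t=0 PE[1][0]: acc=0 h=0 v=0
  t=1 PE[1][0]: acc=8 h=1 v=8
  t=2 PE[1][0]: acc=53 h=5 v=9
  t=3 PE[1][0]: acc=74 h=3 v=7

(row, col, cycle) = (1, 0, 3)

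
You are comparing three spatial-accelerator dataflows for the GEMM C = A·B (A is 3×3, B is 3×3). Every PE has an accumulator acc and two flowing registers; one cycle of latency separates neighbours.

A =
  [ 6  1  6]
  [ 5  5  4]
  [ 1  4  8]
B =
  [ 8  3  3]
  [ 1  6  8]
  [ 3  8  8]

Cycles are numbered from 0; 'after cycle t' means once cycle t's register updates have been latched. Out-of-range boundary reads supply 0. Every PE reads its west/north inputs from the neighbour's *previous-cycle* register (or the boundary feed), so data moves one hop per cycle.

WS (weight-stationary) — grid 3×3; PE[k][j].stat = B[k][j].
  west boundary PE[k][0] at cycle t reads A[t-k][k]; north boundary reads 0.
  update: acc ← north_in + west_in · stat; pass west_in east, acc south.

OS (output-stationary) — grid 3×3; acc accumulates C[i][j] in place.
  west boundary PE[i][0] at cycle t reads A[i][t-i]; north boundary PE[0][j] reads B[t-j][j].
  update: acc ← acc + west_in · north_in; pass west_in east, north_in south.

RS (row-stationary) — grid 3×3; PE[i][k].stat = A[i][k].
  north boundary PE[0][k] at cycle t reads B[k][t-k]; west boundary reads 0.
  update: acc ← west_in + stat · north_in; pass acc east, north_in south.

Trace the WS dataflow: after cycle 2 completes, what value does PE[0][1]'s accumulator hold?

WS on a 3×3 grid — tracing PE[0][1] and its feeders:
  0: (0,0).acc=48  regs=<6,48>
  0: (0,1).acc=0  regs=<0,0>
  1: (0,0).acc=40  regs=<5,40>
  1: (0,1).acc=18  regs=<6,18>
  2: (0,0).acc=8  regs=<1,8>
  2: (0,1).acc=15  regs=<5,15>

PE[0][1].acc = 15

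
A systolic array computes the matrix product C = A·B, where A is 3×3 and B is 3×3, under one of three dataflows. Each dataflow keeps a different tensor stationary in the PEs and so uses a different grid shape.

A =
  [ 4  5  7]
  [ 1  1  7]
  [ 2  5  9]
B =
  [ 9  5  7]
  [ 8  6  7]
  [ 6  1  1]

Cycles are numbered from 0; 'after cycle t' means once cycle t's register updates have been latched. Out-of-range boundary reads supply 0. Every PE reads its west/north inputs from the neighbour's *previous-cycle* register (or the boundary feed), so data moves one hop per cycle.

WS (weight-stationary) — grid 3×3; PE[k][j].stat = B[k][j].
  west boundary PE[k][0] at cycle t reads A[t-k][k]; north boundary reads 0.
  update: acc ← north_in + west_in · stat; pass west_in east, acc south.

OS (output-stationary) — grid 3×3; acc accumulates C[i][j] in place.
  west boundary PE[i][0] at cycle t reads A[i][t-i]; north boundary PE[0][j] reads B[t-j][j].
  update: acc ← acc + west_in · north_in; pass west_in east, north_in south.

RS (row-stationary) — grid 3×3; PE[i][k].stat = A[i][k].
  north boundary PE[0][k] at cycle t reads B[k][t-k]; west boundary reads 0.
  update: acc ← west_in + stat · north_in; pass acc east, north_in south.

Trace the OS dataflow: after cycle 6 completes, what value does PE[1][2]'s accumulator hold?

OS 3×3: PE[1][2] cycle-by-cycle (with neighbour feeds):
  t=0 PE[0][2]: acc=0 h=0 v=0
  t=0 PE[1][1]: acc=0 h=0 v=0
  t=0 PE[1][2]: acc=0 h=0 v=0
  t=1 PE[0][2]: acc=0 h=0 v=0
  t=1 PE[1][1]: acc=0 h=0 v=0
  t=1 PE[1][2]: acc=0 h=0 v=0
  t=2 PE[0][2]: acc=28 h=4 v=7
  t=2 PE[1][1]: acc=5 h=1 v=5
  t=2 PE[1][2]: acc=0 h=0 v=0
  t=3 PE[0][2]: acc=63 h=5 v=7
  t=3 PE[1][1]: acc=11 h=1 v=6
  t=3 PE[1][2]: acc=7 h=1 v=7
  t=4 PE[0][2]: acc=70 h=7 v=1
  t=4 PE[1][1]: acc=18 h=7 v=1
  t=4 PE[1][2]: acc=14 h=1 v=7
  t=5 PE[0][2]: acc=70 h=0 v=0
  t=5 PE[1][1]: acc=18 h=0 v=0
  t=5 PE[1][2]: acc=21 h=7 v=1
  t=6 PE[0][2]: acc=70 h=0 v=0
  t=6 PE[1][1]: acc=18 h=0 v=0
  t=6 PE[1][2]: acc=21 h=0 v=0

PE[1][2].acc = 21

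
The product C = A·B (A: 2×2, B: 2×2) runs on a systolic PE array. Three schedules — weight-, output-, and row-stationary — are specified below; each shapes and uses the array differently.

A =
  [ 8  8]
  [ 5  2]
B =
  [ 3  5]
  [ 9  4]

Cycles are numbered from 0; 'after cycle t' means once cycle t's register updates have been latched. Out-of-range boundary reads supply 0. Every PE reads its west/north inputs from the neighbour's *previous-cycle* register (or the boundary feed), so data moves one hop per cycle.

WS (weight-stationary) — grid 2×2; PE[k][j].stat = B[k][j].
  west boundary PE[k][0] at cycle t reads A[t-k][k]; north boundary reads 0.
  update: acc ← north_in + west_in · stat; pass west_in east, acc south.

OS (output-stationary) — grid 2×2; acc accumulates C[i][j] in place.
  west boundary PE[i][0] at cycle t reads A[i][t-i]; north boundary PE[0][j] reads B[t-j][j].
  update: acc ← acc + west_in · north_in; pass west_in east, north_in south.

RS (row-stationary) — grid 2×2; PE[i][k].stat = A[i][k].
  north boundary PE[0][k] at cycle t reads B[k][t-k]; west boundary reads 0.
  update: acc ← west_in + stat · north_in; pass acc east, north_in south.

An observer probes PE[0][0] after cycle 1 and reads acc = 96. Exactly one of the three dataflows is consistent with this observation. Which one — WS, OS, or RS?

WS (2×2 grid), PE[0][0]:
  step 0 · PE0,0: acc=24; fwd→8 fwd↓24
  step 1 · PE0,0: acc=15; fwd→5 fwd↓15
OS (2×2 grid), PE[0][0]:
  step 0 · PE0,0: acc=24; fwd→8 fwd↓3
  step 1 · PE0,0: acc=96; fwd→8 fwd↓9
RS (2×2 grid), PE[0][0]:
  step 0 · PE0,0: acc=24; fwd→24 fwd↓3
  step 1 · PE0,0: acc=40; fwd→40 fwd↓5

dataflow = OS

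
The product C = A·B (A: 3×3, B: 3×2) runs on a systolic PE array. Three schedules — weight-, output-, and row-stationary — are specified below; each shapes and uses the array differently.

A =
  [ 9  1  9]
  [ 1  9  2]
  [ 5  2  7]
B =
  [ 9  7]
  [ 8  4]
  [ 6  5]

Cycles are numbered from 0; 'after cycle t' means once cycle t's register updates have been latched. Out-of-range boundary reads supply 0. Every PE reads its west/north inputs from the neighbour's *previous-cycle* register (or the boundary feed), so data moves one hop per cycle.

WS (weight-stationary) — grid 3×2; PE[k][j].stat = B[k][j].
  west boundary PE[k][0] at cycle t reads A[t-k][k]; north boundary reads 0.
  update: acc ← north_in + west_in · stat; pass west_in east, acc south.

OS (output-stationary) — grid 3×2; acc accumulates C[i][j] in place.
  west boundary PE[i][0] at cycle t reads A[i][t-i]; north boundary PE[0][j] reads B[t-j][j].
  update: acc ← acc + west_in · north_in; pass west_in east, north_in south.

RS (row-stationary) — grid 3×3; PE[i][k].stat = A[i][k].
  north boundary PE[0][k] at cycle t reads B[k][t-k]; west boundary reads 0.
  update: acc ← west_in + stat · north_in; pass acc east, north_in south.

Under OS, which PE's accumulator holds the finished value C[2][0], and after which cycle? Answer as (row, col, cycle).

OS: C[2][0] accumulates in PE[2][0]:
  t=0 PE[2][0]: acc=0 h=0 v=0
  t=1 PE[2][0]: acc=0 h=0 v=0
  t=2 PE[2][0]: acc=45 h=5 v=9
  t=3 PE[2][0]: acc=61 h=2 v=8
  t=4 PE[2][0]: acc=103 h=7 v=6

(row, col, cycle) = (2, 0, 4)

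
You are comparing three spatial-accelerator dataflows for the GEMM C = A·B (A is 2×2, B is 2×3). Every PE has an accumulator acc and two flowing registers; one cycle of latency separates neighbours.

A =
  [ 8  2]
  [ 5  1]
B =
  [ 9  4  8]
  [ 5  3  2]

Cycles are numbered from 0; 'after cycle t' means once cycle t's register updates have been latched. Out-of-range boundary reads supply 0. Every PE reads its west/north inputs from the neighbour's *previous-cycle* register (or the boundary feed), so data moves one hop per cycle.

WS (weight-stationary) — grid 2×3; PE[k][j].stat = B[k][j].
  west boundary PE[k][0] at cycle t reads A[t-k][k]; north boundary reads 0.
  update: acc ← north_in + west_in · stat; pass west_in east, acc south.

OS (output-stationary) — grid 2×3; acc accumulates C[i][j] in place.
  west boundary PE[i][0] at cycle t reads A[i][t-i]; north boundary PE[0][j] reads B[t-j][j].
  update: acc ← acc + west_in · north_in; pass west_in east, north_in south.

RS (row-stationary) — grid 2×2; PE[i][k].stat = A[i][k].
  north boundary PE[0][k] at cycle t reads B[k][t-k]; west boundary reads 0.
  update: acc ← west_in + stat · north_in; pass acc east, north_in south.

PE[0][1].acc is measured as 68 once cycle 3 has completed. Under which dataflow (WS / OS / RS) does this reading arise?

dataflow = RS

Under WS (2×3), PE[0][1]:
  step 0 · PE0,1: acc=0; fwd→0 fwd↓0
  step 1 · PE0,1: acc=32; fwd→8 fwd↓32
  step 2 · PE0,1: acc=20; fwd→5 fwd↓20
  step 3 · PE0,1: acc=0; fwd→0 fwd↓0
Under OS (2×3), PE[0][1]:
  step 0 · PE0,1: acc=0; fwd→0 fwd↓0
  step 1 · PE0,1: acc=32; fwd→8 fwd↓4
  step 2 · PE0,1: acc=38; fwd→2 fwd↓3
  step 3 · PE0,1: acc=38; fwd→0 fwd↓0
Under RS (2×2), PE[0][1]:
  step 0 · PE0,1: acc=0; fwd→0 fwd↓0
  step 1 · PE0,1: acc=82; fwd→82 fwd↓5
  step 2 · PE0,1: acc=38; fwd→38 fwd↓3
  step 3 · PE0,1: acc=68; fwd→68 fwd↓2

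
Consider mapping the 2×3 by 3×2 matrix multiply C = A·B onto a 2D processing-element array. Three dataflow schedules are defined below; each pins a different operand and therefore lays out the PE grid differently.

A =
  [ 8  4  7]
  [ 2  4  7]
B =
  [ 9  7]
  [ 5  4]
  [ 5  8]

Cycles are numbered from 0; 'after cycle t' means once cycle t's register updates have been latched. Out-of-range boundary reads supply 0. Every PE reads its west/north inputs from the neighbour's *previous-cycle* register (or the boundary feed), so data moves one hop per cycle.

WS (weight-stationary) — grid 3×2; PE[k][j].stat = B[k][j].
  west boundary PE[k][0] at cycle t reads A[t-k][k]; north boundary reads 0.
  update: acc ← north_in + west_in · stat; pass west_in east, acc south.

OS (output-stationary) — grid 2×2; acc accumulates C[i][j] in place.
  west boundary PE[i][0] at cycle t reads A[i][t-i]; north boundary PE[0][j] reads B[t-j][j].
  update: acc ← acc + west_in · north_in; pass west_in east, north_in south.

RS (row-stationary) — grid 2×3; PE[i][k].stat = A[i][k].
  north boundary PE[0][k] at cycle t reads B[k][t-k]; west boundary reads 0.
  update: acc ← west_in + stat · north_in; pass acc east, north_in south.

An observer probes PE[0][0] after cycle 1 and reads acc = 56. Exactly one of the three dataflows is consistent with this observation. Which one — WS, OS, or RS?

dataflow = RS

Under WS (3×2), PE[0][0]:
  @0  [0,0]  acc 72  |  →8  ↓72
  @1  [0,0]  acc 18  |  →2  ↓18
Under OS (2×2), PE[0][0]:
  @0  [0,0]  acc 72  |  →8  ↓9
  @1  [0,0]  acc 92  |  →4  ↓5
Under RS (2×3), PE[0][0]:
  @0  [0,0]  acc 72  |  →72  ↓9
  @1  [0,0]  acc 56  |  →56  ↓7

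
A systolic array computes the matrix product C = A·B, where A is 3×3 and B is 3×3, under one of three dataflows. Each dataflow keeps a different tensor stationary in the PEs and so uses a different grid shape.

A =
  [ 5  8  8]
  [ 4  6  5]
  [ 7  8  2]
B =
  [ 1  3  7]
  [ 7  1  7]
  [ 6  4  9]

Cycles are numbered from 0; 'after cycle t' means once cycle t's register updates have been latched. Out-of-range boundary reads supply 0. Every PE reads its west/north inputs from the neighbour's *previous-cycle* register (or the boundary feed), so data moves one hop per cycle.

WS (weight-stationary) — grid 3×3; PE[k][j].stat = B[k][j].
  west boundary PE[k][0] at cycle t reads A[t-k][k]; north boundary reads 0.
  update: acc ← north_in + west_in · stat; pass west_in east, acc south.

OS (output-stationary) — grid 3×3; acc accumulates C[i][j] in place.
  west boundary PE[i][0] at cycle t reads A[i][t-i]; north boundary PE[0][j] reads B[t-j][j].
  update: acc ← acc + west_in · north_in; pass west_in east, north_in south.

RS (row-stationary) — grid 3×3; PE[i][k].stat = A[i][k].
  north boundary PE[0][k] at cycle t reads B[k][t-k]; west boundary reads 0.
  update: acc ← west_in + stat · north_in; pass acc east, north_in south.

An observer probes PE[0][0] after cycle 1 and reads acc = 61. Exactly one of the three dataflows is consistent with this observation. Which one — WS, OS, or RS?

— WS: 3×3; PE[0][0] trace:
  [0] (0,0) acc=5 (h:5 v:5)
  [1] (0,0) acc=4 (h:4 v:4)
— OS: 3×3; PE[0][0] trace:
  [0] (0,0) acc=5 (h:5 v:1)
  [1] (0,0) acc=61 (h:8 v:7)
— RS: 3×3; PE[0][0] trace:
  [0] (0,0) acc=5 (h:5 v:1)
  [1] (0,0) acc=15 (h:15 v:3)

dataflow = OS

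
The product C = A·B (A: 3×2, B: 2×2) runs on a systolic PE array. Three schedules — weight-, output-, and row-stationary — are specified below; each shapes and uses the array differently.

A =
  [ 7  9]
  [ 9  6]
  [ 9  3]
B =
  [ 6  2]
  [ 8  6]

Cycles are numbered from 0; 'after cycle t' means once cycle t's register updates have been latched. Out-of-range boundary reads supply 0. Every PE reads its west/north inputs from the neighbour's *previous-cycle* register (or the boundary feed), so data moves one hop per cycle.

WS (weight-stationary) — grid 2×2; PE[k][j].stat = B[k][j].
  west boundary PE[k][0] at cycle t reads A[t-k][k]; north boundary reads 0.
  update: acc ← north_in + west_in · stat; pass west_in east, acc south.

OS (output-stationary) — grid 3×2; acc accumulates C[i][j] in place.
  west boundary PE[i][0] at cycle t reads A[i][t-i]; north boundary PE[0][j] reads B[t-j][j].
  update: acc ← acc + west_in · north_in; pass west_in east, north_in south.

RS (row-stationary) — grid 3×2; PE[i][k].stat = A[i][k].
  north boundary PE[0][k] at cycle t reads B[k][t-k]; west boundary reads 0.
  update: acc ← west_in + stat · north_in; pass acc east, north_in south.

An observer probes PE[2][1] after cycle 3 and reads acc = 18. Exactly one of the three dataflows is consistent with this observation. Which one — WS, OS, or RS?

dataflow = OS

WS: PE[2][1] is outside its 2×2 grid.
OS [3×2] PE[2][1] across cycles:
  after 0 — PE[2][1] acc=0, pass-E 0, pass-S 0
  after 1 — PE[2][1] acc=0, pass-E 0, pass-S 0
  after 2 — PE[2][1] acc=0, pass-E 0, pass-S 0
  after 3 — PE[2][1] acc=18, pass-E 9, pass-S 2
RS [3×2] PE[2][1] across cycles:
  after 0 — PE[2][1] acc=0, pass-E 0, pass-S 0
  after 1 — PE[2][1] acc=0, pass-E 0, pass-S 0
  after 2 — PE[2][1] acc=0, pass-E 0, pass-S 0
  after 3 — PE[2][1] acc=78, pass-E 78, pass-S 8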